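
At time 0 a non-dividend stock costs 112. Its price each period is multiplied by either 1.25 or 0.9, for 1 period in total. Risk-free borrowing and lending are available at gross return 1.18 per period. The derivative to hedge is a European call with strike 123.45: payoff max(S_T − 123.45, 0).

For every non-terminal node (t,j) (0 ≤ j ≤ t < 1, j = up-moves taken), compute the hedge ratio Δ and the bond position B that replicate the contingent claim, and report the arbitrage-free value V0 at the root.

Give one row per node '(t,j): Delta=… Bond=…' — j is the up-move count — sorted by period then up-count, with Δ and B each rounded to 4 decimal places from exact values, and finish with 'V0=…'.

(0,0): Delta=0.4222 Bond=-36.0654
V0=11.2203

Risk-neutral probability p* = (R−d)/(u−d) = (1.18−0.9)/(1.25−0.9) = 0.8000.
At expiry t=1: V(1,0)=0.0000, V(1,1)=16.5500
  t=0,j=0: stock 112.0000 → up 140.0000 (V=16.5500), down 100.8000 (V=0.0000). Price 11.2203; hedge Δ=0.4222, bond B=-36.0654.
Check: Δ(0,0)·S0 + B(0,0) = 11.2203 = V0.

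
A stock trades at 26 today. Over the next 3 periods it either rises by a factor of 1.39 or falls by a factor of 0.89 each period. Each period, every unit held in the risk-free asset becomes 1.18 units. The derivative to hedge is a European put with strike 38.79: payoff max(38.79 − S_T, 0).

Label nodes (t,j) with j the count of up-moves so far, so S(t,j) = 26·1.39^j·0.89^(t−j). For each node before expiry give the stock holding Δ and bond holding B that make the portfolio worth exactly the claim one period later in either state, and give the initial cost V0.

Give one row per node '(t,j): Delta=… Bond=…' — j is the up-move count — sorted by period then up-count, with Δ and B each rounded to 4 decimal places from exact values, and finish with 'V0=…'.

(0,0): Delta=-0.3739 Bond=12.5428
(1,0): Delta=-0.7486 Bond=23.4699
(1,1): Delta=-0.2002 Bond=8.5226
(2,0): Delta=-1.0000 Bond=32.8729
(2,1): Delta=-0.6320 Bond=23.9445
(2,2): Delta=0.0000 Bond=0.0000
V0=2.8213

Risk-neutral probability p* = (R−d)/(u−d) = (1.18−0.89)/(1.39−0.89) = 0.5800.
Terminal payoffs: V(3,0)=20.4608, V(3,1)=10.1635, V(3,2)=0.0000, V(3,3)=0.0000
  t=2,j=0: stock 20.5946 → up 28.6265 (V=10.1635), down 18.3292 (V=20.4608). Price 12.2783; hedge Δ=-1.0000, bond B=32.8729.
  t=2,j=1: stock 32.1646 → up 44.7088 (V=0.0000), down 28.6265 (V=10.1635). Price 3.6175; hedge Δ=-0.6320, bond B=23.9445.
  t=2,j=2: stock 50.2346 → up 69.8261 (V=0.0000), down 44.7088 (V=0.0000). Price 0.0000; hedge Δ=0.0000, bond B=0.0000.
  t=1,j=0: stock 23.1400 → up 32.1646 (V=3.6175), down 20.5946 (V=12.2783). Price 6.1483; hedge Δ=-0.7486, bond B=23.4699.
  t=1,j=1: stock 36.1400 → up 50.2346 (V=0.0000), down 32.1646 (V=3.6175). Price 1.2876; hedge Δ=-0.2002, bond B=8.5226.
  t=0,j=0: stock 26.0000 → up 36.1400 (V=1.2876), down 23.1400 (V=6.1483). Price 2.8213; hedge Δ=-0.3739, bond B=12.5428.
Each (Δ,B) replicates both successor values, so the strategy is self-financing and V0 is arbitrage-free.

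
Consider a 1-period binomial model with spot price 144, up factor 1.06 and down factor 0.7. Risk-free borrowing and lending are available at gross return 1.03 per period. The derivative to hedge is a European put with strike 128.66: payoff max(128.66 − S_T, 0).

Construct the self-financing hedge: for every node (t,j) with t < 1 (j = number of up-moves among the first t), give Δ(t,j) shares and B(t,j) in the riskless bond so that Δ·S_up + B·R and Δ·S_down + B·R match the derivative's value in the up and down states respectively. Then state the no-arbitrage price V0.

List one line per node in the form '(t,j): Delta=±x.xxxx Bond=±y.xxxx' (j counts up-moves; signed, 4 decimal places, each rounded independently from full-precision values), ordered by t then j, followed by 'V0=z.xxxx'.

(0,0): Delta=-0.5374 Bond=79.6429
V0=2.2540

No-arbitrage ⇒ martingale measure with p* = (R−d)/(u−d) = 0.9167.
Terminal payoffs: V(1,0)=27.8600, V(1,1)=0.0000
  t=0,j=0: stock 144.0000 → up 152.6400 (V=0.0000), down 100.8000 (V=27.8600). Price 2.2540; hedge Δ=-0.5374, bond B=79.6429.
Self-financing check: at every node Δ·S+B equals the discounted successor values.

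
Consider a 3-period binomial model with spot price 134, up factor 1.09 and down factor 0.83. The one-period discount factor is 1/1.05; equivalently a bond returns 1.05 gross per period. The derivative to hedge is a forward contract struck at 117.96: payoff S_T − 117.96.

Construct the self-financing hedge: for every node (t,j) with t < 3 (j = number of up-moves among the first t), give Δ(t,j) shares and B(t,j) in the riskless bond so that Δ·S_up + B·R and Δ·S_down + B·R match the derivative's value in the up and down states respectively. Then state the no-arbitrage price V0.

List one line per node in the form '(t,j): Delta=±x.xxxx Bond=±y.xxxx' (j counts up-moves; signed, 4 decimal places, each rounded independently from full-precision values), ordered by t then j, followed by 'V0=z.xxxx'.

(0,0): Delta=1.0000 Bond=-101.8983
(1,0): Delta=1.0000 Bond=-106.9932
(1,1): Delta=1.0000 Bond=-106.9932
(2,0): Delta=1.0000 Bond=-112.3429
(2,1): Delta=1.0000 Bond=-112.3429
(2,2): Delta=1.0000 Bond=-112.3429
V0=32.1017

Since d<R<u, set p* = (R−d)/(u−d) = 0.8462; price each node as the discounted p*-expectation of its children.
Payoff layer (t=3): V(3,0)=-41.3405, V(3,1)=-17.3393, V(3,2)=14.1805, V(3,3)=55.5739
  t=2,j=0: stock 92.3126 → up 100.6207 (V=-17.3393), down 76.6195 (V=-41.3405). Price -20.0303; hedge Δ=1.0000, bond B=-112.3429.
  t=2,j=1: stock 121.2298 → up 132.1405 (V=14.1805), down 100.6207 (V=-17.3393). Price 8.8869; hedge Δ=1.0000, bond B=-112.3429.
  t=2,j=2: stock 159.2054 → up 173.5339 (V=55.5739), down 132.1405 (V=14.1805). Price 46.8625; hedge Δ=1.0000, bond B=-112.3429.
  t=1,j=0: stock 111.2200 → up 121.2298 (V=8.8869), down 92.3126 (V=-20.0303). Price 4.2268; hedge Δ=1.0000, bond B=-106.9932.
  t=1,j=1: stock 146.0600 → up 159.2054 (V=46.8625), down 121.2298 (V=8.8869). Price 39.0668; hedge Δ=1.0000, bond B=-106.9932.
  t=0,j=0: stock 134.0000 → up 146.0600 (V=39.0668), down 111.2200 (V=4.2268). Price 32.1017; hedge Δ=1.0000, bond B=-101.8983.
The time-0 hedge costs 32.1017, which is the no-arbitrage price.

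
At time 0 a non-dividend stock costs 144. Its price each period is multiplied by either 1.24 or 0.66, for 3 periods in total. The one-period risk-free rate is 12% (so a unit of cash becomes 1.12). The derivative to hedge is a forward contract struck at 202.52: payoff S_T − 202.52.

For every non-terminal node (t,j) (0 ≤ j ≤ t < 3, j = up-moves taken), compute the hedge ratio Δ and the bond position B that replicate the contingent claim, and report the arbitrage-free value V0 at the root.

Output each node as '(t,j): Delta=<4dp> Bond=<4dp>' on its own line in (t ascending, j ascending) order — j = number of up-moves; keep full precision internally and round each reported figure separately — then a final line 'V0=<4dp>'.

No-arbitrage ⇒ martingale measure with p* = (R−d)/(u−d) = 0.7931.
At expiry t=3: V(3,0)=-161.1206, V(3,1)=-124.7393, V(3,2)=-56.3865, V(3,3)=72.0339
  t=2,j=0: stock 62.7264 → up 77.7807 (V=-124.7393), down 41.3994 (V=-161.1206). Price -118.0950; hedge Δ=1.0000, bond B=-180.8214.
  t=2,j=1: stock 117.8496 → up 146.1335 (V=-56.3865), down 77.7807 (V=-124.7393). Price -62.9718; hedge Δ=1.0000, bond B=-180.8214.
  t=2,j=2: stock 221.4144 → up 274.5539 (V=72.0339), down 146.1335 (V=-56.3865). Price 40.5930; hedge Δ=1.0000, bond B=-180.8214.
  t=1,j=0: stock 95.0400 → up 117.8496 (V=-62.9718), down 62.7264 (V=-118.0950). Price -66.4077; hedge Δ=1.0000, bond B=-161.4477.
  t=1,j=1: stock 178.5600 → up 221.4144 (V=40.5930), down 117.8496 (V=-62.9718). Price 17.1123; hedge Δ=1.0000, bond B=-161.4477.
  t=0,j=0: stock 144.0000 → up 178.5600 (V=17.1123), down 95.0400 (V=-66.4077). Price -0.1497; hedge Δ=1.0000, bond B=-144.1497.
Self-financing check: at every node Δ·S+B equals the discounted successor values.

(0,0): Delta=1.0000 Bond=-144.1497
(1,0): Delta=1.0000 Bond=-161.4477
(1,1): Delta=1.0000 Bond=-161.4477
(2,0): Delta=1.0000 Bond=-180.8214
(2,1): Delta=1.0000 Bond=-180.8214
(2,2): Delta=1.0000 Bond=-180.8214
V0=-0.1497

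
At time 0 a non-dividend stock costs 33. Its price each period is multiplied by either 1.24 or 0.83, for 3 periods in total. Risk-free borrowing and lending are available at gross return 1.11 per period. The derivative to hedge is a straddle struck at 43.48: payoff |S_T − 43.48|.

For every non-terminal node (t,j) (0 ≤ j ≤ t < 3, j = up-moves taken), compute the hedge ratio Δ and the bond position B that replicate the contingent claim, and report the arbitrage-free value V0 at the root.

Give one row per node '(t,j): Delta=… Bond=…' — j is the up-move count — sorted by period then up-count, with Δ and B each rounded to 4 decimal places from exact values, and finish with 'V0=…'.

The replicating-portfolio and risk-neutral prices coincide; use p* = (1.11−0.83)/(1.24−0.83) = 0.6829 for the latter.
Terminal values V(3,·): V(3,0)=24.6110, V(3,1)=15.2902, V(3,2)=1.3651, V(3,3)=19.4386
  t=2,j=0: stock 22.7337 → up 28.1898 (V=15.2902), down 18.8690 (V=24.6110). Price 16.4375; hedge Δ=-1.0000, bond B=39.1712.
  t=2,j=1: stock 33.9636 → up 42.1149 (V=1.3651), down 28.1898 (V=15.2902). Price 5.2076; hedge Δ=-1.0000, bond B=39.1712.
  t=2,j=2: stock 50.7408 → up 62.9186 (V=19.4386), down 42.1149 (V=1.3651). Price 12.3495; hedge Δ=0.8688, bond B=-31.7321.
  t=1,j=0: stock 27.3900 → up 33.9636 (V=5.2076), down 22.7337 (V=16.4375). Price 7.8993; hedge Δ=-1.0000, bond B=35.2893.
  t=1,j=1: stock 40.9200 → up 50.7408 (V=12.3495), down 33.9636 (V=5.2076). Price 9.0856; hedge Δ=0.4257, bond B=-8.3338.
  t=0,j=0: stock 33.0000 → up 40.9200 (V=9.0856), down 27.3900 (V=7.8993). Price 7.8464; hedge Δ=0.0877, bond B=4.9531.
Root portfolio cost Δ·33+B reproduces V0=7.8464.

(0,0): Delta=0.0877 Bond=4.9531
(1,0): Delta=-1.0000 Bond=35.2893
(1,1): Delta=0.4257 Bond=-8.3338
(2,0): Delta=-1.0000 Bond=39.1712
(2,1): Delta=-1.0000 Bond=39.1712
(2,2): Delta=0.8688 Bond=-31.7321
V0=7.8464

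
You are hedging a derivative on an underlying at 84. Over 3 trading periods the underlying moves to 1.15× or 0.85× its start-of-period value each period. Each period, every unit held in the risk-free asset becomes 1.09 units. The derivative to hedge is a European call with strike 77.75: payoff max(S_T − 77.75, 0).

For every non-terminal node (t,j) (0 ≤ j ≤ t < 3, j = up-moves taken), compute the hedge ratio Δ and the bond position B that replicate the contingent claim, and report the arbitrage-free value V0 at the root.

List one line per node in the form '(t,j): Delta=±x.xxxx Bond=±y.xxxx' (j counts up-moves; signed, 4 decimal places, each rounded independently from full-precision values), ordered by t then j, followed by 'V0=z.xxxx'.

(0,0): Delta=0.8906 Bond=-50.0993
(1,0): Delta=0.5714 Bond=-31.8156
(1,1): Delta=0.9496 Bond=-60.3064
(2,0): Delta=0.0000 Bond=0.0000
(2,1): Delta=0.6770 Bond=-43.3487
(2,2): Delta=1.0000 Bond=-71.3303
V0=24.7142

The replicating-portfolio and risk-neutral prices coincide; use p* = (1.09−0.85)/(1.15−0.85) = 0.8000 for the latter.
Terminal values V(3,·): V(3,0)=0.0000, V(3,1)=0.0000, V(3,2)=16.6765, V(3,3)=50.0035
Node (2,0) S=60.6900: V=(p*·0.0000+(1−p*)·0.0000)/1.09=0.0000; Δ=(0.0000−0.0000)/(69.7935−51.5865)=0.0000; B=V−Δ·S=0.0000
Node (2,1) S=82.1100: V=(p*·16.6765+(1−p*)·0.0000)/1.09=12.2396; Δ=(16.6765−0.0000)/(94.4265−69.7935)=0.6770; B=V−Δ·S=-43.3487
Node (2,2) S=111.0900: V=(p*·50.0035+(1−p*)·16.6765)/1.09=39.7597; Δ=(50.0035−16.6765)/(127.7535−94.4265)=1.0000; B=V−Δ·S=-71.3303
Node (1,0) S=71.4000: V=(p*·12.2396+(1−p*)·0.0000)/1.09=8.9832; Δ=(12.2396−0.0000)/(82.1100−60.6900)=0.5714; B=V−Δ·S=-31.8156
Node (1,1) S=96.6000: V=(p*·39.7597+(1−p*)·12.2396)/1.09=31.4273; Δ=(39.7597−12.2396)/(111.0900−82.1100)=0.9496; B=V−Δ·S=-60.3064
Node (0,0) S=84.0000: V=(p*·31.4273+(1−p*)·8.9832)/1.09=24.7142; Δ=(31.4273−8.9832)/(96.6000−71.4000)=0.8906; B=V−Δ·S=-50.0993
The time-0 hedge costs 24.7142, which is the no-arbitrage price.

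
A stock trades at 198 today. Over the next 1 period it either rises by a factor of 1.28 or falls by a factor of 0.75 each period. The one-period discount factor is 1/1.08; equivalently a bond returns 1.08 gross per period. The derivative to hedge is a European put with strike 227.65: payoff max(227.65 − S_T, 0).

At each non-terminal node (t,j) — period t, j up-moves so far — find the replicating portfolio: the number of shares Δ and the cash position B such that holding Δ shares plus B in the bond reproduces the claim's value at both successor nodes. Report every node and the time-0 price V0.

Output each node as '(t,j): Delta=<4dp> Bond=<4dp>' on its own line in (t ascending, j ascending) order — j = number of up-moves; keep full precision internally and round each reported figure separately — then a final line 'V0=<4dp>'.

The replicating-portfolio and risk-neutral prices coincide; use p* = (1.08−0.75)/(1.28−0.75) = 0.6226 for the latter.
At expiry t=1: V(1,0)=79.1500, V(1,1)=0.0000
Node (0,0) S=198.0000: V=(p*·0.0000+(1−p*)·79.1500)/1.08=27.6555; Δ=(0.0000−79.1500)/(253.4400−148.5000)=-0.7542; B=V−Δ·S=176.9951
Check: Δ(0,0)·S0 + B(0,0) = 27.6555 = V0.

(0,0): Delta=-0.7542 Bond=176.9951
V0=27.6555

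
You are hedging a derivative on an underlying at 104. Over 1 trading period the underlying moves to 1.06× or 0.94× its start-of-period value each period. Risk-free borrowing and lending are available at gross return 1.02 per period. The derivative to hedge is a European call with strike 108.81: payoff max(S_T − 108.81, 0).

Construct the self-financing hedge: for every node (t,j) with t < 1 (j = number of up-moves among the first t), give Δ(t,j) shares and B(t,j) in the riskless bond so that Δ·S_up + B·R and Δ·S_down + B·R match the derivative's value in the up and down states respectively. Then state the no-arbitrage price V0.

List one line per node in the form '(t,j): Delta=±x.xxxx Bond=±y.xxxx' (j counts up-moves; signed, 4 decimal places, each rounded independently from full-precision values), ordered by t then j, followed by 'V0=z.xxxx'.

Under the risk-neutral measure, an up-move has probability p* = (R−d)/(u−d) = 0.6667 and values discount at R = 1.02.
At expiry t=1: V(1,0)=0.0000, V(1,1)=1.4300
  t=0,j=0: stock 104.0000 → up 110.2400 (V=1.4300), down 97.7600 (V=0.0000). Price 0.9346; hedge Δ=0.1146, bond B=-10.9820.
The time-0 hedge costs 0.9346, which is the no-arbitrage price.

(0,0): Delta=0.1146 Bond=-10.9820
V0=0.9346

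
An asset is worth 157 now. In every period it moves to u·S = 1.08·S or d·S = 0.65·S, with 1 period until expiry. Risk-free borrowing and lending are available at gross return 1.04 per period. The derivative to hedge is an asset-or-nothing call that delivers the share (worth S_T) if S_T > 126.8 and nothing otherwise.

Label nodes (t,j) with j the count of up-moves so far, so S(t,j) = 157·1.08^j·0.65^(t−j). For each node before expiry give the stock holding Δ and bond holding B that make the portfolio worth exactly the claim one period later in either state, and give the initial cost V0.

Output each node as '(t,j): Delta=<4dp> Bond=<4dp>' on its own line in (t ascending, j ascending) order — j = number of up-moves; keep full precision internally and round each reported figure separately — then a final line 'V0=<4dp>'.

Under the risk-neutral measure, an up-move has probability p* = (R−d)/(u−d) = 0.9070 and values discount at R = 1.04.
At expiry t=1: V(1,0)=0.0000, V(1,1)=169.5600
Node (0,0) S=157.0000: V=(p*·169.5600+(1−p*)·0.0000)/1.04=147.8721; Δ=(169.5600−0.0000)/(169.5600−102.0500)=2.5116; B=V−Δ·S=-246.4535
Root portfolio cost Δ·157+B reproduces V0=147.8721.

(0,0): Delta=2.5116 Bond=-246.4535
V0=147.8721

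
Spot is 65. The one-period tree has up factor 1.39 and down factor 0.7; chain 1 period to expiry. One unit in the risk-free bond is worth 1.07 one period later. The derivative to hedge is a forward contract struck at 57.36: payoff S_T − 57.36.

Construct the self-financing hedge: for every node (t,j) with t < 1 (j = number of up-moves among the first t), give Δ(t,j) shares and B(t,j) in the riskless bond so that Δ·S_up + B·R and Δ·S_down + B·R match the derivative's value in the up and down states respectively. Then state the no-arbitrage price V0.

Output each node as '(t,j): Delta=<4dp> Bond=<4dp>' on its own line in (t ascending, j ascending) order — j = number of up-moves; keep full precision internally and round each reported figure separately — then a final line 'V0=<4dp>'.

(0,0): Delta=1.0000 Bond=-53.6075
V0=11.3925

No-arbitrage ⇒ martingale measure with p* = (R−d)/(u−d) = 0.5362.
Terminal values V(1,·): V(1,0)=-11.8600, V(1,1)=32.9900
Node (0,0) S=65.0000: V=(p*·32.9900+(1−p*)·-11.8600)/1.07=11.3925; Δ=(32.9900−-11.8600)/(90.3500−45.5000)=1.0000; B=V−Δ·S=-53.6075
Each (Δ,B) replicates both successor values, so the strategy is self-financing and V0 is arbitrage-free.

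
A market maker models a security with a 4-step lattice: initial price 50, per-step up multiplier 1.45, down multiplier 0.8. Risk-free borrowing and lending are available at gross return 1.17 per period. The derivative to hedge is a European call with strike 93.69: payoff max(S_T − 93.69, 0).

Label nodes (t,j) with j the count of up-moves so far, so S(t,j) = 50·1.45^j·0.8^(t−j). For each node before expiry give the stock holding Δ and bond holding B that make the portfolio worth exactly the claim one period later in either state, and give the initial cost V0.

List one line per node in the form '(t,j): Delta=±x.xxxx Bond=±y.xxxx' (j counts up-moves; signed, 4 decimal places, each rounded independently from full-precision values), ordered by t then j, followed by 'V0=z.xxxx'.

No-arbitrage ⇒ martingale measure with p* = (R−d)/(u−d) = 0.5692.
Payoff layer (t=4): V(4,0)=0.0000, V(4,1)=0.0000, V(4,2)=0.0000, V(4,3)=28.2550, V(4,4)=127.3353
  t=3,j=0: stock 25.6000 → up 37.1200 (V=0.0000), down 20.4800 (V=0.0000). Price 0.0000; hedge Δ=0.0000, bond B=0.0000.
  t=3,j=1: stock 46.4000 → up 67.2800 (V=0.0000), down 37.1200 (V=0.0000). Price 0.0000; hedge Δ=0.0000, bond B=0.0000.
  t=3,j=2: stock 84.1000 → up 121.9450 (V=28.2550), down 67.2800 (V=0.0000). Price 13.7467; hedge Δ=0.5169, bond B=-29.7226.
  t=3,j=3: stock 152.4313 → up 221.0253 (V=127.3353), down 121.9450 (V=28.2550). Price 72.3543; hedge Δ=1.0000, bond B=-80.0769.
  t=2,j=0: stock 32.0000 → up 46.4000 (V=0.0000), down 25.6000 (V=0.0000). Price 0.0000; hedge Δ=0.0000, bond B=0.0000.
  t=2,j=1: stock 58.0000 → up 84.1000 (V=13.7467), down 46.4000 (V=0.0000). Price 6.6881; hedge Δ=0.3646, bond B=-14.4607.
  t=2,j=2: stock 105.1250 → up 152.4313 (V=72.3543), down 84.1000 (V=13.7467). Price 40.2632; hedge Δ=0.8577, bond B=-49.9024.
  t=1,j=0: stock 40.0000 → up 58.0000 (V=6.6881), down 32.0000 (V=0.0000). Price 3.2539; hedge Δ=0.2572, bond B=-7.0354.
  t=1,j=1: stock 72.5000 → up 105.1250 (V=40.2632), down 58.0000 (V=6.6881). Price 22.0513; hedge Δ=0.7125, bond B=-29.6027.
  t=0,j=0: stock 50.0000 → up 72.5000 (V=22.0513), down 40.0000 (V=3.2539). Price 11.9265; hedge Δ=0.5784, bond B=-16.9927.
Each (Δ,B) replicates both successor values, so the strategy is self-financing and V0 is arbitrage-free.

(0,0): Delta=0.5784 Bond=-16.9927
(1,0): Delta=0.2572 Bond=-7.0354
(1,1): Delta=0.7125 Bond=-29.6027
(2,0): Delta=0.0000 Bond=0.0000
(2,1): Delta=0.3646 Bond=-14.4607
(2,2): Delta=0.8577 Bond=-49.9024
(3,0): Delta=0.0000 Bond=0.0000
(3,1): Delta=0.0000 Bond=0.0000
(3,2): Delta=0.5169 Bond=-29.7226
(3,3): Delta=1.0000 Bond=-80.0769
V0=11.9265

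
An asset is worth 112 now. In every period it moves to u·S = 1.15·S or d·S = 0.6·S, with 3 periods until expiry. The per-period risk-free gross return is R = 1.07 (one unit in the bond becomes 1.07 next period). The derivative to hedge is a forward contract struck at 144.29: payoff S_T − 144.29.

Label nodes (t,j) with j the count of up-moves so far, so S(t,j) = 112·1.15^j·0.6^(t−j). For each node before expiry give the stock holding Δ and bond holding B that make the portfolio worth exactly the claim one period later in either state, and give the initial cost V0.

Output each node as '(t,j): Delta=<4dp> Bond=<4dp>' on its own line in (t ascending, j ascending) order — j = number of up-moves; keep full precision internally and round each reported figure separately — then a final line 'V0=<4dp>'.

Under the risk-neutral measure, an up-move has probability p* = (R−d)/(u−d) = 0.8545 and values discount at R = 1.07.
Terminal payoffs: V(3,0)=-120.0980, V(3,1)=-97.9220, V(3,2)=-55.4180, V(3,3)=26.0480
Node (2,0) S=40.3200: V=(p*·-97.9220+(1−p*)·-120.0980)/1.07=-94.5305; Δ=(-97.9220−-120.0980)/(46.3680−24.1920)=1.0000; B=V−Δ·S=-134.8505
Node (2,1) S=77.2800: V=(p*·-55.4180+(1−p*)·-97.9220)/1.07=-57.5705; Δ=(-55.4180−-97.9220)/(88.8720−46.3680)=1.0000; B=V−Δ·S=-134.8505
Node (2,2) S=148.1200: V=(p*·26.0480+(1−p*)·-55.4180)/1.07=13.2695; Δ=(26.0480−-55.4180)/(170.3380−88.8720)=1.0000; B=V−Δ·S=-134.8505
Node (1,0) S=67.2000: V=(p*·-57.5705+(1−p*)·-94.5305)/1.07=-58.8285; Δ=(-57.5705−-94.5305)/(77.2800−40.3200)=1.0000; B=V−Δ·S=-126.0285
Node (1,1) S=128.8000: V=(p*·13.2695+(1−p*)·-57.5705)/1.07=2.7715; Δ=(13.2695−-57.5705)/(148.1200−77.2800)=1.0000; B=V−Δ·S=-126.0285
Node (0,0) S=112.0000: V=(p*·2.7715+(1−p*)·-58.8285)/1.07=-5.7836; Δ=(2.7715−-58.8285)/(128.8000−67.2000)=1.0000; B=V−Δ·S=-117.7836
Root portfolio cost Δ·112+B reproduces V0=-5.7836.

(0,0): Delta=1.0000 Bond=-117.7836
(1,0): Delta=1.0000 Bond=-126.0285
(1,1): Delta=1.0000 Bond=-126.0285
(2,0): Delta=1.0000 Bond=-134.8505
(2,1): Delta=1.0000 Bond=-134.8505
(2,2): Delta=1.0000 Bond=-134.8505
V0=-5.7836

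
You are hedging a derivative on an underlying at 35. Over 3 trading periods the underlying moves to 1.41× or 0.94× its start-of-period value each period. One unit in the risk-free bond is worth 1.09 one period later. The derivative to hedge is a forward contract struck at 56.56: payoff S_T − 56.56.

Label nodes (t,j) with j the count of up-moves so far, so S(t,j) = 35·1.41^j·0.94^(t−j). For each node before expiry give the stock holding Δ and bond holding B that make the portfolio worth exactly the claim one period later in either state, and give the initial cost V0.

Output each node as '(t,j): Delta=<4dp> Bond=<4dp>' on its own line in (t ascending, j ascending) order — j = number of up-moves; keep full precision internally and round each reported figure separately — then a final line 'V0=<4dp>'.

(0,0): Delta=1.0000 Bond=-43.6747
(1,0): Delta=1.0000 Bond=-47.6054
(1,1): Delta=1.0000 Bond=-47.6054
(2,0): Delta=1.0000 Bond=-51.8899
(2,1): Delta=1.0000 Bond=-51.8899
(2,2): Delta=1.0000 Bond=-51.8899
V0=-8.6747

Under the risk-neutral measure, an up-move has probability p* = (R−d)/(u−d) = 0.3191 and values discount at R = 1.09.
At expiry t=3: V(3,0)=-27.4896, V(3,1)=-12.9543, V(3,2)=8.8485, V(3,3)=41.5527
(2,0): S=30.9260. Δ = (V_up−V_dn)/(S_up−S_dn) = (-12.9543−-27.4896)/(43.6057−29.0704) = 1.0000. V = [p*·-12.9543 + (1−p*)·-27.4896]/1.09 = -20.9639. B = V − Δ·S = -51.8899.
(2,1): S=46.3890. Δ = (V_up−V_dn)/(S_up−S_dn) = (8.8485−-12.9543)/(65.4085−43.6057) = 1.0000. V = [p*·8.8485 + (1−p*)·-12.9543]/1.09 = -5.5009. B = V − Δ·S = -51.8899.
(2,2): S=69.5835. Δ = (V_up−V_dn)/(S_up−S_dn) = (41.5527−8.8485)/(98.1127−65.4085) = 1.0000. V = [p*·41.5527 + (1−p*)·8.8485]/1.09 = 17.6936. B = V − Δ·S = -51.8899.
(1,0): S=32.9000. Δ = (V_up−V_dn)/(S_up−S_dn) = (-5.5009−-20.9639)/(46.3890−30.9260) = 1.0000. V = [p*·-5.5009 + (1−p*)·-20.9639]/1.09 = -14.7054. B = V − Δ·S = -47.6054.
(1,1): S=49.3500. Δ = (V_up−V_dn)/(S_up−S_dn) = (17.6936−-5.5009)/(69.5835−46.3890) = 1.0000. V = [p*·17.6936 + (1−p*)·-5.5009]/1.09 = 1.7446. B = V − Δ·S = -47.6054.
(0,0): S=35.0000. Δ = (V_up−V_dn)/(S_up−S_dn) = (1.7446−-14.7054)/(49.3500−32.9000) = 1.0000. V = [p*·1.7446 + (1−p*)·-14.7054]/1.09 = -8.6747. B = V − Δ·S = -43.6747.
Root portfolio cost Δ·35+B reproduces V0=-8.6747.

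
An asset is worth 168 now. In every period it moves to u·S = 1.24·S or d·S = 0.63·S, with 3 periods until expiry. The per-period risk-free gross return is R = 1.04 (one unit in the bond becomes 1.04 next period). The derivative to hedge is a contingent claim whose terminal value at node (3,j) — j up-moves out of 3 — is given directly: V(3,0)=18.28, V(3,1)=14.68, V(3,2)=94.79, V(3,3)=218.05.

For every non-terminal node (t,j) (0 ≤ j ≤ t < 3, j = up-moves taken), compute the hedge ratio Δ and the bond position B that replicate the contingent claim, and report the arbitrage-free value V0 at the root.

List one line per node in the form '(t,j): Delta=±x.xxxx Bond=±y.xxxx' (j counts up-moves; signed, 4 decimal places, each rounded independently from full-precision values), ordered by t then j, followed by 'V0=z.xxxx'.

Risk-neutral probability p* = (R−d)/(u−d) = (1.04−0.63)/(1.24−0.63) = 0.6721.
Payoff layer (t=3): V(3,0)=18.2800, V(3,1)=14.6800, V(3,2)=94.7900, V(3,3)=218.0500
  t=2,j=0: stock 66.6792 → up 82.6822 (V=14.6800), down 42.0079 (V=18.2800). Price 15.2503; hedge Δ=-0.0885, bond B=21.1520.
  t=2,j=1: stock 131.2416 → up 162.7396 (V=94.7900), down 82.6822 (V=14.6800). Price 65.8889; hedge Δ=1.0007, bond B=-65.4390.
  t=2,j=2: stock 258.3168 → up 320.3128 (V=218.0500), down 162.7396 (V=94.7900). Price 170.8047; hedge Δ=0.7822, bond B=-31.2609.
  t=1,j=0: stock 105.8400 → up 131.2416 (V=65.8889), down 66.6792 (V=15.2503). Price 47.3904; hedge Δ=0.7843, bond B=-35.6236.
  t=1,j=1: stock 208.3200 → up 258.3168 (V=170.8047), down 131.2416 (V=65.8889). Price 131.1597; hedge Δ=0.8256, bond B=-40.8335.
  t=0,j=0: stock 168.0000 → up 208.3200 (V=131.1597), down 105.8400 (V=47.3904). Price 99.7061; hedge Δ=0.8174, bond B=-37.6205.
Root portfolio cost Δ·168+B reproduces V0=99.7061.

(0,0): Delta=0.8174 Bond=-37.6205
(1,0): Delta=0.7843 Bond=-35.6236
(1,1): Delta=0.8256 Bond=-40.8335
(2,0): Delta=-0.0885 Bond=21.1520
(2,1): Delta=1.0007 Bond=-65.4390
(2,2): Delta=0.7822 Bond=-31.2609
V0=99.7061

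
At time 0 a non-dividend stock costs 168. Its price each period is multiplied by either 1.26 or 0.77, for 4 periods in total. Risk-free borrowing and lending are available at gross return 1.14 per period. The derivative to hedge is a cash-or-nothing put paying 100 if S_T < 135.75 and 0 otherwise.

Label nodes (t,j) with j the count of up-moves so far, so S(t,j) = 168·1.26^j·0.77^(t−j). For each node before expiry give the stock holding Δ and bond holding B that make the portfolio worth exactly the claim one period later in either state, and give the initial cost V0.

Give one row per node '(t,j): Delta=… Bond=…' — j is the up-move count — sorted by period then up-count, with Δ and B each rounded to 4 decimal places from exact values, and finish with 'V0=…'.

(0,0): Delta=-0.1114 Bond=21.5545
(1,0): Delta=-0.4490 Bond=68.2401
(1,1): Delta=-0.0445 Bond=10.4095
(2,0): Delta=-1.3571 Bond=168.2509
(2,1): Delta=-0.2690 Bond=48.4563
(2,2): Delta=0.0000 Bond=0.0000
(3,0): Delta=0.0000 Bond=87.7193
(3,1): Delta=-1.6261 Bond=225.5639
(3,2): Delta=0.0000 Bond=0.0000
(3,3): Delta=0.0000 Bond=0.0000
V0=2.8396

Under the risk-neutral measure, an up-move has probability p* = (R−d)/(u−d) = 0.7551 and values discount at R = 1.14.
Terminal values V(4,·): V(4,0)=100.0000, V(4,1)=100.0000, V(4,2)=0.0000, V(4,3)=0.0000, V(4,4)=0.0000
(3,0): S=76.6975. Δ = (V_up−V_dn)/(S_up−S_dn) = (100.0000−100.0000)/(96.6389−59.0571) = 0.0000. V = [p*·100.0000 + (1−p*)·100.0000]/1.14 = 87.7193. B = V − Δ·S = 87.7193.
(3,1): S=125.5051. Δ = (V_up−V_dn)/(S_up−S_dn) = (0.0000−100.0000)/(158.1364−96.6389) = -1.6261. V = [p*·0.0000 + (1−p*)·100.0000]/1.14 = 21.4823. B = V − Δ·S = 225.5639.
(3,2): S=205.3719. Δ = (V_up−V_dn)/(S_up−S_dn) = (0.0000−0.0000)/(258.7686−158.1364) = 0.0000. V = [p*·0.0000 + (1−p*)·0.0000]/1.14 = 0.0000. B = V − Δ·S = 0.0000.
(3,3): S=336.0632. Δ = (V_up−V_dn)/(S_up−S_dn) = (0.0000−0.0000)/(423.4396−258.7686) = 0.0000. V = [p*·0.0000 + (1−p*)·0.0000]/1.14 = 0.0000. B = V − Δ·S = 0.0000.
(2,0): S=99.6072. Δ = (V_up−V_dn)/(S_up−S_dn) = (21.4823−87.7193)/(125.5051−76.6975) = -1.3571. V = [p*·21.4823 + (1−p*)·87.7193]/1.14 = 33.0733. B = V − Δ·S = 168.2509.
(2,1): S=162.9936. Δ = (V_up−V_dn)/(S_up−S_dn) = (0.0000−21.4823)/(205.3719−125.5051) = -0.2690. V = [p*·0.0000 + (1−p*)·21.4823]/1.14 = 4.6149. B = V − Δ·S = 48.4563.
(2,2): S=266.7168. Δ = (V_up−V_dn)/(S_up−S_dn) = (0.0000−0.0000)/(336.0632−205.3719) = 0.0000. V = [p*·0.0000 + (1−p*)·0.0000]/1.14 = 0.0000. B = V − Δ·S = 0.0000.
(1,0): S=129.3600. Δ = (V_up−V_dn)/(S_up−S_dn) = (4.6149−33.0733)/(162.9936−99.6072) = -0.4490. V = [p*·4.6149 + (1−p*)·33.0733]/1.14 = 10.1617. B = V − Δ·S = 68.2401.
(1,1): S=211.6800. Δ = (V_up−V_dn)/(S_up−S_dn) = (0.0000−4.6149)/(266.7168−162.9936) = -0.0445. V = [p*·0.0000 + (1−p*)·4.6149]/1.14 = 0.9914. B = V − Δ·S = 10.4095.
(0,0): S=168.0000. Δ = (V_up−V_dn)/(S_up−S_dn) = (0.9914−10.1617)/(211.6800−129.3600) = -0.1114. V = [p*·0.9914 + (1−p*)·10.1617]/1.14 = 2.8396. B = V − Δ·S = 21.5545.
Root portfolio cost Δ·168+B reproduces V0=2.8396.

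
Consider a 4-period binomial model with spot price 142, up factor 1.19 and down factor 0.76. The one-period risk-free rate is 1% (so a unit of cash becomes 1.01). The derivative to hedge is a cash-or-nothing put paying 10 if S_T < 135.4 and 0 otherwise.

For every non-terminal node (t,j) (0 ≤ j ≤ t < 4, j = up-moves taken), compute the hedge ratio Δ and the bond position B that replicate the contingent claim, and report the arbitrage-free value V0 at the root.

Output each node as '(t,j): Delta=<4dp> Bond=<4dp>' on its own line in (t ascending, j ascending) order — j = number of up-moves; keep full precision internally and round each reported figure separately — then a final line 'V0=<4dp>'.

Since d<R<u, set p* = (R−d)/(u−d) = 0.5814; price each node as the discounted p*-expectation of its children.
Payoff layer (t=4): V(4,0)=10.0000, V(4,1)=10.0000, V(4,2)=10.0000, V(4,3)=0.0000, V(4,4)=0.0000
(3,0): S=62.3346. Δ = (V_up−V_dn)/(S_up−S_dn) = (10.0000−10.0000)/(74.1782−47.3743) = 0.0000. V = [p*·10.0000 + (1−p*)·10.0000]/1.01 = 9.9010. B = V − Δ·S = 9.9010.
(3,1): S=97.6028. Δ = (V_up−V_dn)/(S_up−S_dn) = (10.0000−10.0000)/(116.1474−74.1782) = 0.0000. V = [p*·10.0000 + (1−p*)·10.0000]/1.01 = 9.9010. B = V − Δ·S = 9.9010.
(3,2): S=152.8255. Δ = (V_up−V_dn)/(S_up−S_dn) = (0.0000−10.0000)/(181.8624−116.1474) = -0.1522. V = [p*·0.0000 + (1−p*)·10.0000]/1.01 = 4.1446. B = V − Δ·S = 27.4004.
(3,3): S=239.2926. Δ = (V_up−V_dn)/(S_up−S_dn) = (0.0000−0.0000)/(284.7582−181.8624) = 0.0000. V = [p*·0.0000 + (1−p*)·0.0000]/1.01 = 0.0000. B = V − Δ·S = 0.0000.
(2,0): S=82.0192. Δ = (V_up−V_dn)/(S_up−S_dn) = (9.9010−9.9010)/(97.6028−62.3346) = 0.0000. V = [p*·9.9010 + (1−p*)·9.9010]/1.01 = 9.8030. B = V − Δ·S = 9.8030.
(2,1): S=128.4248. Δ = (V_up−V_dn)/(S_up−S_dn) = (4.1446−9.9010)/(152.8255−97.6028) = -0.1042. V = [p*·4.1446 + (1−p*)·9.9010]/1.01 = 6.4894. B = V − Δ·S = 19.8763.
(2,2): S=201.0862. Δ = (V_up−V_dn)/(S_up−S_dn) = (0.0000−4.1446)/(239.2926−152.8255) = -0.0479. V = [p*·0.0000 + (1−p*)·4.1446]/1.01 = 1.7178. B = V − Δ·S = 11.3564.
(1,0): S=107.9200. Δ = (V_up−V_dn)/(S_up−S_dn) = (6.4894−9.8030)/(128.4248−82.0192) = -0.0714. V = [p*·6.4894 + (1−p*)·9.8030]/1.01 = 7.7985. B = V − Δ·S = 15.5045.
(1,1): S=168.9800. Δ = (V_up−V_dn)/(S_up−S_dn) = (1.7178−6.4894)/(201.0862−128.4248) = -0.0657. V = [p*·1.7178 + (1−p*)·6.4894]/1.01 = 3.6784. B = V − Δ·S = 14.7751.
(0,0): S=142.0000. Δ = (V_up−V_dn)/(S_up−S_dn) = (3.6784−7.7985)/(168.9800−107.9200) = -0.0675. V = [p*·3.6784 + (1−p*)·7.7985]/1.01 = 5.3496. B = V − Δ·S = 14.9311.
Check: Δ(0,0)·S0 + B(0,0) = 5.3496 = V0.

(0,0): Delta=-0.0675 Bond=14.9311
(1,0): Delta=-0.0714 Bond=15.5045
(1,1): Delta=-0.0657 Bond=14.7751
(2,0): Delta=0.0000 Bond=9.8030
(2,1): Delta=-0.1042 Bond=19.8763
(2,2): Delta=-0.0479 Bond=11.3564
(3,0): Delta=0.0000 Bond=9.9010
(3,1): Delta=0.0000 Bond=9.9010
(3,2): Delta=-0.1522 Bond=27.4004
(3,3): Delta=0.0000 Bond=0.0000
V0=5.3496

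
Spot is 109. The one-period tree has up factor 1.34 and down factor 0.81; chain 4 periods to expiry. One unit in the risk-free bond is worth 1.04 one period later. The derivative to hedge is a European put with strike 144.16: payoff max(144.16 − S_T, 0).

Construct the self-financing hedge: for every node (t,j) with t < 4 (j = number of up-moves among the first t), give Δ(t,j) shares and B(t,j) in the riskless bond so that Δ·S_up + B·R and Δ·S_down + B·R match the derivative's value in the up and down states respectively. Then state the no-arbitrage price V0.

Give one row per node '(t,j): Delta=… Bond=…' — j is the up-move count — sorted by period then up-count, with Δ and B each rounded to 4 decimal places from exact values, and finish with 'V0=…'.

Risk-neutral probability p* = (R−d)/(u−d) = (1.04−0.81)/(1.34−0.81) = 0.4340.
At expiry t=4: V(4,0)=97.2391, V(4,1)=66.5377, V(4,2)=15.7478, V(4,3)=0.0000, V(4,4)=0.0000
Node (3,0) S=57.9271: V=(p*·66.5377+(1−p*)·97.2391)/1.04=80.6883; Δ=(66.5377−97.2391)/(77.6223−46.9209)=-1.0000; B=V−Δ·S=138.6154
Node (3,1) S=95.8300: V=(p*·15.7478+(1−p*)·66.5377)/1.04=42.7854; Δ=(15.7478−66.5377)/(128.4122−77.6223)=-1.0000; B=V−Δ·S=138.6154
Node (3,2) S=158.5335: V=(p*·0.0000+(1−p*)·15.7478)/1.04=8.5710; Δ=(0.0000−15.7478)/(212.4349−128.4122)=-0.1874; B=V−Δ·S=38.2839
Node (3,3) S=262.2653: V=(p*·0.0000+(1−p*)·0.0000)/1.04=0.0000; Δ=(0.0000−0.0000)/(351.4356−212.4349)=0.0000; B=V−Δ·S=0.0000
Node (2,0) S=71.5149: V=(p*·42.7854+(1−p*)·80.6883)/1.04=61.7691; Δ=(42.7854−80.6883)/(95.8300−57.9271)=-1.0000; B=V−Δ·S=133.2840
Node (2,1) S=118.3086: V=(p*·8.5710+(1−p*)·42.7854)/1.04=26.8631; Δ=(8.5710−42.7854)/(158.5335−95.8300)=-0.5457; B=V−Δ·S=91.4186
Node (2,2) S=195.7204: V=(p*·0.0000+(1−p*)·8.5710)/1.04=4.6649; Δ=(0.0000−8.5710)/(262.2653−158.5335)=-0.0826; B=V−Δ·S=20.8367
Node (1,0) S=88.2900: V=(p*·26.8631+(1−p*)·61.7691)/1.04=44.8281; Δ=(26.8631−61.7691)/(118.3086−71.5149)=-0.7460; B=V−Δ·S=110.6885
Node (1,1) S=146.0600: V=(p*·4.6649+(1−p*)·26.8631)/1.04=16.5673; Δ=(4.6649−26.8631)/(195.7204−118.3086)=-0.2868; B=V−Δ·S=58.4507
Node (0,0) S=109.0000: V=(p*·16.5673+(1−p*)·44.8281)/1.04=31.3115; Δ=(16.5673−44.8281)/(146.0600−88.2900)=-0.4892; B=V−Δ·S=84.6339
The time-0 hedge costs 31.3115, which is the no-arbitrage price.

(0,0): Delta=-0.4892 Bond=84.6339
(1,0): Delta=-0.7460 Bond=110.6885
(1,1): Delta=-0.2868 Bond=58.4507
(2,0): Delta=-1.0000 Bond=133.2840
(2,1): Delta=-0.5457 Bond=91.4186
(2,2): Delta=-0.0826 Bond=20.8367
(3,0): Delta=-1.0000 Bond=138.6154
(3,1): Delta=-1.0000 Bond=138.6154
(3,2): Delta=-0.1874 Bond=38.2839
(3,3): Delta=0.0000 Bond=0.0000
V0=31.3115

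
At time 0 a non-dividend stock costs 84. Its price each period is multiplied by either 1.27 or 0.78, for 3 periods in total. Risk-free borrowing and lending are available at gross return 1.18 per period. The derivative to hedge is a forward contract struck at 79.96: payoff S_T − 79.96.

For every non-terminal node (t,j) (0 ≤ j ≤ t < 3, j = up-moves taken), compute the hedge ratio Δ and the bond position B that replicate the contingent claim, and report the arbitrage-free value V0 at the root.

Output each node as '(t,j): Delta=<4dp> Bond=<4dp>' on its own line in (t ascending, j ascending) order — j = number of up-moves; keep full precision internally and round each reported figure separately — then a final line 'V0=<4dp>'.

Since d<R<u, set p* = (R−d)/(u−d) = 0.8163; price each node as the discounted p*-expectation of its children.
Terminal values V(3,·): V(3,0)=-40.0976, V(3,1)=-15.0559, V(3,2)=25.7172, V(3,3)=92.1042
  t=2,j=0: stock 51.1056 → up 64.9041 (V=-15.0559), down 39.8624 (V=-40.0976). Price -16.6571; hedge Δ=1.0000, bond B=-67.7627.
  t=2,j=1: stock 83.2104 → up 105.6772 (V=25.7172), down 64.9041 (V=-15.0559). Price 15.4477; hedge Δ=1.0000, bond B=-67.7627.
  t=2,j=2: stock 135.4836 → up 172.0642 (V=92.1042), down 105.6772 (V=25.7172). Price 67.7209; hedge Δ=1.0000, bond B=-67.7627.
  t=1,j=0: stock 65.5200 → up 83.2104 (V=15.4477), down 51.1056 (V=-16.6571). Price 8.0940; hedge Δ=1.0000, bond B=-57.4260.
  t=1,j=1: stock 106.6800 → up 135.4836 (V=67.7209), down 83.2104 (V=15.4477). Price 49.2540; hedge Δ=1.0000, bond B=-57.4260.
  t=0,j=0: stock 84.0000 → up 106.6800 (V=49.2540), down 65.5200 (V=8.0940). Price 35.3339; hedge Δ=1.0000, bond B=-48.6661.
Root portfolio cost Δ·84+B reproduces V0=35.3339.

(0,0): Delta=1.0000 Bond=-48.6661
(1,0): Delta=1.0000 Bond=-57.4260
(1,1): Delta=1.0000 Bond=-57.4260
(2,0): Delta=1.0000 Bond=-67.7627
(2,1): Delta=1.0000 Bond=-67.7627
(2,2): Delta=1.0000 Bond=-67.7627
V0=35.3339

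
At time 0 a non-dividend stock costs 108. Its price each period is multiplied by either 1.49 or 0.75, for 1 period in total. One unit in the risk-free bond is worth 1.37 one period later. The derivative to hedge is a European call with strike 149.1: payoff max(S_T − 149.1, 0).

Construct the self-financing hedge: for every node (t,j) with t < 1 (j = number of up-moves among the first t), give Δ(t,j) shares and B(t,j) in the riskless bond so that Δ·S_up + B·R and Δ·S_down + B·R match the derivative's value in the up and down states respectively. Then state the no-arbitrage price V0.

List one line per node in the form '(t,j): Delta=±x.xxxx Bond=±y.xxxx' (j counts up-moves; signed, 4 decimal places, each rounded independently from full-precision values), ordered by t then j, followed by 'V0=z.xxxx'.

Since d<R<u, set p* = (R−d)/(u−d) = 0.8378; price each node as the discounted p*-expectation of its children.
Payoff layer (t=1): V(1,0)=0.0000, V(1,1)=11.8200
Node (0,0) S=108.0000: V=(p*·11.8200+(1−p*)·0.0000)/1.37=7.2286; Δ=(11.8200−0.0000)/(160.9200−81.0000)=0.1479; B=V−Δ·S=-8.7443
Self-financing check: at every node Δ·S+B equals the discounted successor values.

(0,0): Delta=0.1479 Bond=-8.7443
V0=7.2286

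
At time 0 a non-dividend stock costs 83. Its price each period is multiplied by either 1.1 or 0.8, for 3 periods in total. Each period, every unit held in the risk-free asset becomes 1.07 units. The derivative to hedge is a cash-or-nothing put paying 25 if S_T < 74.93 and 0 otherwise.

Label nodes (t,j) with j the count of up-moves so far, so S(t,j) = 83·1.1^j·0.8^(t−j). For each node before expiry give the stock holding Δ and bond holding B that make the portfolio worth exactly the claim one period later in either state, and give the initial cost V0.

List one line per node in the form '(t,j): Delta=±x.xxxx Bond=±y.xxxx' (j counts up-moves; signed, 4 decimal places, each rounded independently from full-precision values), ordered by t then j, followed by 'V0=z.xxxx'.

(0,0): Delta=-0.1579 Bond=13.6730
(1,0): Delta=-1.0556 Bond=74.2423
(1,1): Delta=-0.0853 Bond=8.0065
(2,0): Delta=0.0000 Bond=23.3645
(2,1): Delta=-1.1409 Bond=85.6698
(2,2): Delta=0.0000 Bond=0.0000
V0=0.5714

No-arbitrage ⇒ martingale measure with p* = (R−d)/(u−d) = 0.9000.
Payoff layer (t=3): V(3,0)=25.0000, V(3,1)=25.0000, V(3,2)=0.0000, V(3,3)=0.0000
(2,0): S=53.1200. Δ = (V_up−V_dn)/(S_up−S_dn) = (25.0000−25.0000)/(58.4320−42.4960) = 0.0000. V = [p*·25.0000 + (1−p*)·25.0000]/1.07 = 23.3645. B = V − Δ·S = 23.3645.
(2,1): S=73.0400. Δ = (V_up−V_dn)/(S_up−S_dn) = (0.0000−25.0000)/(80.3440−58.4320) = -1.1409. V = [p*·0.0000 + (1−p*)·25.0000]/1.07 = 2.3364. B = V − Δ·S = 85.6698.
(2,2): S=100.4300. Δ = (V_up−V_dn)/(S_up−S_dn) = (0.0000−0.0000)/(110.4730−80.3440) = 0.0000. V = [p*·0.0000 + (1−p*)·0.0000]/1.07 = 0.0000. B = V − Δ·S = 0.0000.
(1,0): S=66.4000. Δ = (V_up−V_dn)/(S_up−S_dn) = (2.3364−23.3645)/(73.0400−53.1200) = -1.0556. V = [p*·2.3364 + (1−p*)·23.3645]/1.07 = 4.1488. B = V − Δ·S = 74.2423.
(1,1): S=91.3000. Δ = (V_up−V_dn)/(S_up−S_dn) = (0.0000−2.3364)/(100.4300−73.0400) = -0.0853. V = [p*·0.0000 + (1−p*)·2.3364]/1.07 = 0.2184. B = V − Δ·S = 8.0065.
(0,0): S=83.0000. Δ = (V_up−V_dn)/(S_up−S_dn) = (0.2184−4.1488)/(91.3000−66.4000) = -0.1579. V = [p*·0.2184 + (1−p*)·4.1488]/1.07 = 0.5714. B = V − Δ·S = 13.6730.
Each (Δ,B) replicates both successor values, so the strategy is self-financing and V0 is arbitrage-free.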